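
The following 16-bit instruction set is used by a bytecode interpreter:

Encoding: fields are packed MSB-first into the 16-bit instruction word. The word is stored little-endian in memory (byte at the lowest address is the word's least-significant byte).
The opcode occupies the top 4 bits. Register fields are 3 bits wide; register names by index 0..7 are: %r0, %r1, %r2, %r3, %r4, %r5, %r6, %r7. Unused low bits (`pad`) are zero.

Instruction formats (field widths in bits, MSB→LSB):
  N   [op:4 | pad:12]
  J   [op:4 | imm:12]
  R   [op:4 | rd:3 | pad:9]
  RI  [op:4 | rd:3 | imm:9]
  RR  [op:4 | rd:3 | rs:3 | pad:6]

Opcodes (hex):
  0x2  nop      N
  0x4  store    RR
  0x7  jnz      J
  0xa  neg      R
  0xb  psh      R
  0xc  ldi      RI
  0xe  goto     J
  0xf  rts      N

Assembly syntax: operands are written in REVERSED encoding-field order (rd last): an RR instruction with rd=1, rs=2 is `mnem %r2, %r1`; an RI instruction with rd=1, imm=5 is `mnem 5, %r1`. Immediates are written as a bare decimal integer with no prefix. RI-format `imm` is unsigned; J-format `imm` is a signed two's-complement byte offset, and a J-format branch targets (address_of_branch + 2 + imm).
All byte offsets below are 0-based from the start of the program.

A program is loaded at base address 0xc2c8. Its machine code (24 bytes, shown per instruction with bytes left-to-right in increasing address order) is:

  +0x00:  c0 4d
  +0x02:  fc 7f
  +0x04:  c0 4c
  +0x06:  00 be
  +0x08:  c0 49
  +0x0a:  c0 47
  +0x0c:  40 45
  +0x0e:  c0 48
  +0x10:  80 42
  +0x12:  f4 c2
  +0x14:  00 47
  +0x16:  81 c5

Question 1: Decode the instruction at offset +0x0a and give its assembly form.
store %r7, %r3

[0a] c0 47 → 0x47c0
  opcode bits[15:12]=0x4: store/RR
  rd@[11:9]=0x3 ⇒ %r3
  rs@[8:6]=0x7 ⇒ %r7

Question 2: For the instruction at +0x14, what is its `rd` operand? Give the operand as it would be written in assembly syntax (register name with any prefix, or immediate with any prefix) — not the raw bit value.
@+14  little-endian(00 47) = 0x4700
  opcode bits[15:12]=0x4: store/RR
  [11:9] rd=3 = %r3
  [8:6] rs=4 = %r4

%r3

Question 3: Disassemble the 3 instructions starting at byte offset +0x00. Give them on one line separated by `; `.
store %r7, %r6; jnz -4; store %r3, %r6

+0x00: c0 4d ⇒ word 0x4dc0 (little)
  op=0x4dc0>>12=0x4 ⇒ store (RR)
  rd@[11:9]=0x6 ⇒ %r6
  rs@[8:6]=0x7 ⇒ %r7
+0x02: fc 7f ⇒ word 0x7ffc (little)
  op=0x7ffc>>12=0x7 ⇒ jnz (J)
  imm@[11:0]=0xffc (s12→-4) ⇒ -4
+0x04: c0 4c ⇒ word 0x4cc0 (little)
  op=0x4cc0>>12=0x4 ⇒ store (RR)
  rd@[11:9]=0x6 ⇒ %r6
  rs@[8:6]=0x3 ⇒ %r3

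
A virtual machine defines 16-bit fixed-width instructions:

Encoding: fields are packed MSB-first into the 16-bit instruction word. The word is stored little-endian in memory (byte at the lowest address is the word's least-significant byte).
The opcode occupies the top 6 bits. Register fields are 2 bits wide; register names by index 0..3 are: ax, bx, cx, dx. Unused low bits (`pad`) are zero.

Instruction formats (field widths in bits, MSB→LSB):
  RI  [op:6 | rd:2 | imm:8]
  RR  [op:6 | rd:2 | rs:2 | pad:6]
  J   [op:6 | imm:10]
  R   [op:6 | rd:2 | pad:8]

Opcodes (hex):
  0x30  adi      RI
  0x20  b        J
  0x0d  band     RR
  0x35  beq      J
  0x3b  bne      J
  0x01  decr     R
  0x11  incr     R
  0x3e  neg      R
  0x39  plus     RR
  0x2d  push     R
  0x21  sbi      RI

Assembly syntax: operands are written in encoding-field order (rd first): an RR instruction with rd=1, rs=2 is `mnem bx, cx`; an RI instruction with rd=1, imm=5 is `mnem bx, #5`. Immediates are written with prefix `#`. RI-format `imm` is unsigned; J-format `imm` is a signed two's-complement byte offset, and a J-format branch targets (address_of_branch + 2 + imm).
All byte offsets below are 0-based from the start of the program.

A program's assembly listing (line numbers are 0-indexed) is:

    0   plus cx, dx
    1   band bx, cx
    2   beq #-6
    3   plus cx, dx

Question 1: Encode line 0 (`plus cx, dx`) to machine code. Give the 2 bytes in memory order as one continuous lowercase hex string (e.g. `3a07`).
line 0 (plus): pack op=0x39:6|rd=2:2|rs=3:2|pad=0:6 = 0xe6c0; little→ c0 e6

c0e6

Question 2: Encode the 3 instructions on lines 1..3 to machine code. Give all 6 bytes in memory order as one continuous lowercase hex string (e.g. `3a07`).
line 1 (band): pack op=0xd:6|rd=1:2|rs=2:2|pad=0:6 = 0x3580; little→ 80 35
line 2 (beq): pack op=0x35:6|imm=-6:10 = 0xd7fa; little→ fa d7
line 3 (plus): pack op=0x39:6|rd=2:2|rs=3:2|pad=0:6 = 0xe6c0; little→ c0 e6

8035fad7c0e6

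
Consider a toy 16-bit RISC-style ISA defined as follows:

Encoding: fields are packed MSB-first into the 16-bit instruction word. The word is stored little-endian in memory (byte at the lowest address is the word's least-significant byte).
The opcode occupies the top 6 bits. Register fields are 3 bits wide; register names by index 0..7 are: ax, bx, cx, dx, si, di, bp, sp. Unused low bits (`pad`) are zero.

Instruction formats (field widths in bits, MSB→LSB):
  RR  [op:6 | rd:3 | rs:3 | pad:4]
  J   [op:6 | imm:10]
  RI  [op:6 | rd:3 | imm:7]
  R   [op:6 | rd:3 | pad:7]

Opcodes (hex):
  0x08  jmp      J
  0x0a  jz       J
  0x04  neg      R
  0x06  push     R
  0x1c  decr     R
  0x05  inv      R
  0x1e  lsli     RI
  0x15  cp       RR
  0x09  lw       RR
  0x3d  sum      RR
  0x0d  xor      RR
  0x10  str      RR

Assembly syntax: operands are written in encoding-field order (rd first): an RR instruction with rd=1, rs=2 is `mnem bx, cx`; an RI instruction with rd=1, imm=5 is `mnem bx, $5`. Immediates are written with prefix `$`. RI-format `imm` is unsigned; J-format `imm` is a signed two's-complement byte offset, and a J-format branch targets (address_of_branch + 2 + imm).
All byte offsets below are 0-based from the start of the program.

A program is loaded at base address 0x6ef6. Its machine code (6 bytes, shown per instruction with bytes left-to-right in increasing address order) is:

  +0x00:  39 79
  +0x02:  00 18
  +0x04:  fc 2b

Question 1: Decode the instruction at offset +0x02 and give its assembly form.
@+02  little-endian(00 18) = 0x1800
  op=0x1800>>10=0x6 ⇒ push (R)
  rd: (w>>7)&0x7=0x0 → ax

push ax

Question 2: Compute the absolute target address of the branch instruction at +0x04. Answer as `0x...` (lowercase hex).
off 0x04: read fc 2b as little → 0x2bfc
  op=0x2bfc>>10=0xa ⇒ jz (J)
  [9:0] imm=1020 (s10→-4) = $-4
  target = base 0x6ef6 + off 0x04 + 2 + imm -4 = 0x6ef8

0x6ef8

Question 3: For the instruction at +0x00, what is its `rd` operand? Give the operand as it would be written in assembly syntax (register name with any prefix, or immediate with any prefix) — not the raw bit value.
off 0x00: read 39 79 as little → 0x7939
  top 6b → 0x1e → lsli [RI]
  rd@[9:7]=0x2 ⇒ cx
  imm@[6:0]=0x39 ⇒ $57

cx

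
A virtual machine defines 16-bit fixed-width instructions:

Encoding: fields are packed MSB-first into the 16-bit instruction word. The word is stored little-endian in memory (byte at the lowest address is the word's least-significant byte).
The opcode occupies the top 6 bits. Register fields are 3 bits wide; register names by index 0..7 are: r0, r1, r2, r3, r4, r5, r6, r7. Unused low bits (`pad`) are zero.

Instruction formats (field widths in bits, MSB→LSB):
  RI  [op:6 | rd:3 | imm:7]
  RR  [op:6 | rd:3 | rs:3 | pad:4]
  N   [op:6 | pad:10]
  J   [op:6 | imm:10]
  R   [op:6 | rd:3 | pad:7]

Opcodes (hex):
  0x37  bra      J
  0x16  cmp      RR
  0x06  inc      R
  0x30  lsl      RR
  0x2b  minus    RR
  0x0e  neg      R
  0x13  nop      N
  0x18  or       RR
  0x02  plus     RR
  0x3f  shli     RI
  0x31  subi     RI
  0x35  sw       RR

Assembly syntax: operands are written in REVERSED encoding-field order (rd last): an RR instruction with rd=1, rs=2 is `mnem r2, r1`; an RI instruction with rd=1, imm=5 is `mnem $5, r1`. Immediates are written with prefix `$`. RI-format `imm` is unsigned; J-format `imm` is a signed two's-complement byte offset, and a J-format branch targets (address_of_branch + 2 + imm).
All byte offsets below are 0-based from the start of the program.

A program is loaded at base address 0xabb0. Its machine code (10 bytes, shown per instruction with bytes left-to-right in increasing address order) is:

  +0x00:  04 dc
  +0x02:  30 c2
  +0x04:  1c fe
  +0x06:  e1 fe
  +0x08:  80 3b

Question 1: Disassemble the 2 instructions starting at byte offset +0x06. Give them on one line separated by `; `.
shli $97, r5; neg r7

+0x06: e1 fe ⇒ word 0xfee1 (little)
  opcode bits[15:10]=0x3f: shli/RI
  rd@[9:7]=0x5 ⇒ r5
  imm@[6:0]=0x61 ⇒ $97
+0x08: 80 3b ⇒ word 0x3b80 (little)
  opcode bits[15:10]=0xe: neg/R
  rd@[9:7]=0x7 ⇒ r7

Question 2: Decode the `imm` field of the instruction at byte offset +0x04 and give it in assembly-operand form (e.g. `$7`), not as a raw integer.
$28

@+04  little-endian(1c fe) = 0xfe1c
  opcode bits[15:10]=0x3f: shli/RI
  rd: (w>>7)&0x7=0x4 → r4
  imm: (w>>0)&0x7f=0x1c → $28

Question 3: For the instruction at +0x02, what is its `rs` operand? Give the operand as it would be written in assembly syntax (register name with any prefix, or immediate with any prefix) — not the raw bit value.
r3

+0x02: 30 c2 ⇒ word 0xc230 (little)
  opcode bits[15:10]=0x30: lsl/RR
  rd: (w>>7)&0x7=0x4 → r4
  rs: (w>>4)&0x7=0x3 → r3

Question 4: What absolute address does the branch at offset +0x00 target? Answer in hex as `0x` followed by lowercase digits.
0xabb6

[00] 04 dc → 0xdc04
  op=0xdc04>>10=0x37 ⇒ bra (J)
  imm@[9:0]=0x4 ⇒ $4
  target = base 0xabb0 + off 0x00 + 2 + imm 4 = 0xabb6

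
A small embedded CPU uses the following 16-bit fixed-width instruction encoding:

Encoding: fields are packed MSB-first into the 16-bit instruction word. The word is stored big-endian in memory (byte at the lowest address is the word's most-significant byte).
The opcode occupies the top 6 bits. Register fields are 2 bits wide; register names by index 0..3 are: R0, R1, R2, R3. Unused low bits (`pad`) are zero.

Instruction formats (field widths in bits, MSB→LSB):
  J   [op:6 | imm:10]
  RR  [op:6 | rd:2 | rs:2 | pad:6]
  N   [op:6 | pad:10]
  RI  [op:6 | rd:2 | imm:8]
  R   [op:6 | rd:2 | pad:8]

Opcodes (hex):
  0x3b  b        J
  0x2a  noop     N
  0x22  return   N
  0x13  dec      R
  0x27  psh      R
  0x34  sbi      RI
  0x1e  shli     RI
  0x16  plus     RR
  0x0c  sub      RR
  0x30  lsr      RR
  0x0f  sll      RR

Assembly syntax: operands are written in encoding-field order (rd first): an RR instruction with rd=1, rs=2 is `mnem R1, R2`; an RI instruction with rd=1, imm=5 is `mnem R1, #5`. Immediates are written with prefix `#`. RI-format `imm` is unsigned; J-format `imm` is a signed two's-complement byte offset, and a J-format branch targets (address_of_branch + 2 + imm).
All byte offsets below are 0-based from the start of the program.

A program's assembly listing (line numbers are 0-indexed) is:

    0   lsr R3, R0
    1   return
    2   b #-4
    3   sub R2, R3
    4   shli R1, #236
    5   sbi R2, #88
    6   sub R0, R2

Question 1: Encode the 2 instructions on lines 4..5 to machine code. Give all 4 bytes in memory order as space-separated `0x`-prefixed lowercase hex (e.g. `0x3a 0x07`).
0x79 0xec 0xd2 0x58

4. shli fields op=0x1e:6|rd=1:2|imm=236:8 → word 79ech → 79 ec
5. sbi fields op=0x34:6|rd=2:2|imm=88:8 → word d258h → d2 58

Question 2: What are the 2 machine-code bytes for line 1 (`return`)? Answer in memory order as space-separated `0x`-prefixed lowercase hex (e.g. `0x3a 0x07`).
1. return fields op=0x22:6|pad=0:10 → word 8800h → 88 00

0x88 0x00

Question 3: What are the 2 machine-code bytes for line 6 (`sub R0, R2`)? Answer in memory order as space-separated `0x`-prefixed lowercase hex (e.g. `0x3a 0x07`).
line 6 (sub): pack op=0xc:6|rd=0:2|rs=2:2|pad=0:6 = 0x3080; big→ 30 80

0x30 0x80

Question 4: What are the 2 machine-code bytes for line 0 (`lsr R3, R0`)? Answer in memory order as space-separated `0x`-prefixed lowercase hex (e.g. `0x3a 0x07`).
line 0 (lsr): pack op=0x30:6|rd=3:2|rs=0:2|pad=0:6 = 0xc300; big→ c3 00

0xc3 0x00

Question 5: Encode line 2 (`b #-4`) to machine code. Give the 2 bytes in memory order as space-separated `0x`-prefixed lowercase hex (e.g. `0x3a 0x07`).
L2: b op=0x3b:6|imm=-4:10 ⇒ 0xeffc ⇒ big ef fc

0xef 0xfc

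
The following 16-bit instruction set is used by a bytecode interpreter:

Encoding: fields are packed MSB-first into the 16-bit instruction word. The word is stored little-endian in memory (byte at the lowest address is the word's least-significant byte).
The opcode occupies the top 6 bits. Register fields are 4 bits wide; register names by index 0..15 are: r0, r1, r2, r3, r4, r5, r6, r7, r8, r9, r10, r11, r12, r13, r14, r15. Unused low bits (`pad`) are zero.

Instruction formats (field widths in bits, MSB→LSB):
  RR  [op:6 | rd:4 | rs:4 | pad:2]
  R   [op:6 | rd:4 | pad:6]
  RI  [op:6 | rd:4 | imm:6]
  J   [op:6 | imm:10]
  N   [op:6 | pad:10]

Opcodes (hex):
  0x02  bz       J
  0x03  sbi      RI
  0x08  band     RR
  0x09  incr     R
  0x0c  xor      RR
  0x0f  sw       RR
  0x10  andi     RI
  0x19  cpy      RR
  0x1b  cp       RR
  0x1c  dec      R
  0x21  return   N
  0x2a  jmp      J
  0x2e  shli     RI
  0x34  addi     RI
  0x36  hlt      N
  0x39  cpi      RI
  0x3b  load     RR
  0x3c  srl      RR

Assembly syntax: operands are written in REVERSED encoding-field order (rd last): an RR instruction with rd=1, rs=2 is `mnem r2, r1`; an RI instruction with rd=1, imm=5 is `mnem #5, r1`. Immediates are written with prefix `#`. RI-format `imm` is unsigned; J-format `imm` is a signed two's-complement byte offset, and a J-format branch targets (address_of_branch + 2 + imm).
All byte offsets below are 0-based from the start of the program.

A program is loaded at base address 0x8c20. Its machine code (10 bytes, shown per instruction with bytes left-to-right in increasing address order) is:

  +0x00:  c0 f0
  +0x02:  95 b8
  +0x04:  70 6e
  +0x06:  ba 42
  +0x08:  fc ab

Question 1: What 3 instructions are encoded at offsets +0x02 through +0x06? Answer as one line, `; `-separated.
+0x02: 95 b8 ⇒ word 0xb895 (little)
  opcode bits[15:10]=0x2e: shli/RI
  rd: (w>>6)&0xf=0x2 → r2
  imm: (w>>0)&0x3f=0x15 → #21
+0x04: 70 6e ⇒ word 0x6e70 (little)
  opcode bits[15:10]=0x1b: cp/RR
  rd: (w>>6)&0xf=0x9 → r9
  rs: (w>>2)&0xf=0xc → r12
+0x06: ba 42 ⇒ word 0x42ba (little)
  opcode bits[15:10]=0x10: andi/RI
  rd: (w>>6)&0xf=0xa → r10
  imm: (w>>0)&0x3f=0x3a → #58

shli #21, r2; cp r12, r9; andi #58, r10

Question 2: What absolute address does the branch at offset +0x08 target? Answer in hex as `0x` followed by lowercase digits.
0x8c26

@+08  little-endian(fc ab) = 0xabfc
  opcode bits[15:10]=0x2a: jmp/J
  imm@[9:0]=0x3fc (s10→-4) ⇒ #-4
  target = base 0x8c20 + off 0x08 + 2 + imm -4 = 0x8c26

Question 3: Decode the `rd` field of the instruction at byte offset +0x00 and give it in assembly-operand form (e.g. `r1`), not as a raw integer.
r3

+0x00: c0 f0 ⇒ word 0xf0c0 (little)
  op=0xf0c0>>10=0x3c ⇒ srl (RR)
  rd: (w>>6)&0xf=0x3 → r3
  rs: (w>>2)&0xf=0x0 → r0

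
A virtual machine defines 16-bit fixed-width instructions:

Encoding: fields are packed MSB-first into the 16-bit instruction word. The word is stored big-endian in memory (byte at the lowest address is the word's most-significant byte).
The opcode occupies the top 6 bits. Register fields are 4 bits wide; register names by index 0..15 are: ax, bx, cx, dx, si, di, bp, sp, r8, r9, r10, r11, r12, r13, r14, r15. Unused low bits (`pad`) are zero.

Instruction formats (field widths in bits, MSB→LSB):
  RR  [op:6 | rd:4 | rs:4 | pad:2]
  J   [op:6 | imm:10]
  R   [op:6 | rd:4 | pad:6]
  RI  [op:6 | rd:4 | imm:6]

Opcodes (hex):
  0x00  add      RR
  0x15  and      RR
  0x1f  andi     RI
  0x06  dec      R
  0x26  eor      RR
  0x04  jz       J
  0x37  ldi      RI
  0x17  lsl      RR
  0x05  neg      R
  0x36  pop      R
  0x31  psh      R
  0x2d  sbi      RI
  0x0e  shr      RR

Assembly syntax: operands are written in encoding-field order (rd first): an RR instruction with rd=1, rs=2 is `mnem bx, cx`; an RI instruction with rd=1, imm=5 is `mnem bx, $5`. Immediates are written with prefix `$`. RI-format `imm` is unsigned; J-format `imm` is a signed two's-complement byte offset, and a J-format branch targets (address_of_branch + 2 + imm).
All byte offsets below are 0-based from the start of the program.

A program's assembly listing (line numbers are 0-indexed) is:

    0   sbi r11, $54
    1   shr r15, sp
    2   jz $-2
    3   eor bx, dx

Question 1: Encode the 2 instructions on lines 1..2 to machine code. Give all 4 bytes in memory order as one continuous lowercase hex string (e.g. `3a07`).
1. shr fields op=0xe:6|rd=15:4|rs=7:4|pad=0:2 → word 3bdch → 3b dc
2. jz fields op=0x4:6|imm=-2:10 → word 13feh → 13 fe

3bdc13fe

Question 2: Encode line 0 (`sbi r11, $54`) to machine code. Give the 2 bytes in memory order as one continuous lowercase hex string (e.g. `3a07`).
b6f6

0. sbi fields op=0x2d:6|rd=11:4|imm=54:6 → word b6f6h → b6 f6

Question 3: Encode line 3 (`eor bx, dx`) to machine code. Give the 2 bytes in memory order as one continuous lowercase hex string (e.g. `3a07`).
984c

line 3 (eor): pack op=0x26:6|rd=1:4|rs=3:4|pad=0:2 = 0x984c; big→ 98 4c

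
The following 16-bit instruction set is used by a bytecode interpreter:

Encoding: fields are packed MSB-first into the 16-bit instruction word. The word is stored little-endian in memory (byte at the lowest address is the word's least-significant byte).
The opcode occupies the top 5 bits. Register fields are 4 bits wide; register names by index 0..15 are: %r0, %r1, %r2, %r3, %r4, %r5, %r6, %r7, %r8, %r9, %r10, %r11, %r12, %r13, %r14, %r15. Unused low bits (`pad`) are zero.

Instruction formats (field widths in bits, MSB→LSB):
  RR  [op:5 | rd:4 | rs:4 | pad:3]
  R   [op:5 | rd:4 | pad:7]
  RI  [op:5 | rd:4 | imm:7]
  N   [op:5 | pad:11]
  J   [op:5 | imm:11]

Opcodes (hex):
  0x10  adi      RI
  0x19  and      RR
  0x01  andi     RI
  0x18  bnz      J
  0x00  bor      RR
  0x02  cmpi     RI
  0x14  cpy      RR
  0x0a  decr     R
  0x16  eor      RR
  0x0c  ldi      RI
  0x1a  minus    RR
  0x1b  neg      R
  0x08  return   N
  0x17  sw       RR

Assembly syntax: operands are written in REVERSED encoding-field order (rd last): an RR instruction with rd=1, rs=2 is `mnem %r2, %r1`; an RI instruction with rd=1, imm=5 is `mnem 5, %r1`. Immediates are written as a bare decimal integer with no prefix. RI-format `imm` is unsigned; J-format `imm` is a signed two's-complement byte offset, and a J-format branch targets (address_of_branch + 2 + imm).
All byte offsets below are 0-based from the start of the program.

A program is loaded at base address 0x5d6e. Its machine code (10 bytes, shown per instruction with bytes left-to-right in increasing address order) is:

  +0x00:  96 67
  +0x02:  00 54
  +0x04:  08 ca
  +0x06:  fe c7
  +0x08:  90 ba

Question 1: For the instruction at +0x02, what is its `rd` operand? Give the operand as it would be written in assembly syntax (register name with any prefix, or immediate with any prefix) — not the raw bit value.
%r8

+0x02: 00 54 ⇒ word 0x5400 (little)
  top 5b → 0xa → decr [R]
  rd@[10:7]=0x8 ⇒ %r8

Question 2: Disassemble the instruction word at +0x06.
bnz -2

off 0x06: read fe c7 as little → 0xc7fe
  top 5b → 0x18 → bnz [J]
  imm@[10:0]=0x7fe (s11→-2) ⇒ -2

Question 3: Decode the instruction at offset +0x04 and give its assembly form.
and %r1, %r4

[04] 08 ca → 0xca08
  top 5b → 0x19 → and [RR]
  rd@[10:7]=0x4 ⇒ %r4
  rs@[6:3]=0x1 ⇒ %r1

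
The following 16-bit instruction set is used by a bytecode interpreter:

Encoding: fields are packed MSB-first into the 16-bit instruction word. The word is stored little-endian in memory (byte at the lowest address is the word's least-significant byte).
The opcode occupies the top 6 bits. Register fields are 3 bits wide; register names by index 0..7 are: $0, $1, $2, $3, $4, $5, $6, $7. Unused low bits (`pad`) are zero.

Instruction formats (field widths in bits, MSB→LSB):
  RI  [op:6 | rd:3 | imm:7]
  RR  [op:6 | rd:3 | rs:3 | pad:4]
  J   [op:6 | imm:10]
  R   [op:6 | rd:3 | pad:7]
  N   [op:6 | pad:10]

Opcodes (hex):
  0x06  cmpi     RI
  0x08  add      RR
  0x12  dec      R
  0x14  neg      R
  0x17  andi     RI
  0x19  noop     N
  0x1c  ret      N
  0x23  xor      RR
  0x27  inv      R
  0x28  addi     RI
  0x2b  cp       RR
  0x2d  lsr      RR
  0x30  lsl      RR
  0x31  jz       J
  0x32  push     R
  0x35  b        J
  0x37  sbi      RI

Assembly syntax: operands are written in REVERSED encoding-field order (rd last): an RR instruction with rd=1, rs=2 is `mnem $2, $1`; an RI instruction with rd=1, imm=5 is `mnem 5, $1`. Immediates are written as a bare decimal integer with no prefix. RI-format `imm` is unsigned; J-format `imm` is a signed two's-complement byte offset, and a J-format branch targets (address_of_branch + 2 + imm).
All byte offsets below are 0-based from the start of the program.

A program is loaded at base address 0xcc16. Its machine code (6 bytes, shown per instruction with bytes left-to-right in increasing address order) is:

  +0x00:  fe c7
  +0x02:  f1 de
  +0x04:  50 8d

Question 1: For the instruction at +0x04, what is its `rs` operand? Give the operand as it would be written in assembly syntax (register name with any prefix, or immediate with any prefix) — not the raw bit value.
off 0x04: read 50 8d as little → 0x8d50
  op=0x8d50>>10=0x23 ⇒ xor (RR)
  rd@[9:7]=0x2 ⇒ $2
  rs@[6:4]=0x5 ⇒ $5

$5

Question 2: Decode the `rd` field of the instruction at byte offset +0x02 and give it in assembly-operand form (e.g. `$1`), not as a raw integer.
+0x02: f1 de ⇒ word 0xdef1 (little)
  opcode bits[15:10]=0x37: sbi/RI
  [9:7] rd=5 = $5
  [6:0] imm=113 = 113

$5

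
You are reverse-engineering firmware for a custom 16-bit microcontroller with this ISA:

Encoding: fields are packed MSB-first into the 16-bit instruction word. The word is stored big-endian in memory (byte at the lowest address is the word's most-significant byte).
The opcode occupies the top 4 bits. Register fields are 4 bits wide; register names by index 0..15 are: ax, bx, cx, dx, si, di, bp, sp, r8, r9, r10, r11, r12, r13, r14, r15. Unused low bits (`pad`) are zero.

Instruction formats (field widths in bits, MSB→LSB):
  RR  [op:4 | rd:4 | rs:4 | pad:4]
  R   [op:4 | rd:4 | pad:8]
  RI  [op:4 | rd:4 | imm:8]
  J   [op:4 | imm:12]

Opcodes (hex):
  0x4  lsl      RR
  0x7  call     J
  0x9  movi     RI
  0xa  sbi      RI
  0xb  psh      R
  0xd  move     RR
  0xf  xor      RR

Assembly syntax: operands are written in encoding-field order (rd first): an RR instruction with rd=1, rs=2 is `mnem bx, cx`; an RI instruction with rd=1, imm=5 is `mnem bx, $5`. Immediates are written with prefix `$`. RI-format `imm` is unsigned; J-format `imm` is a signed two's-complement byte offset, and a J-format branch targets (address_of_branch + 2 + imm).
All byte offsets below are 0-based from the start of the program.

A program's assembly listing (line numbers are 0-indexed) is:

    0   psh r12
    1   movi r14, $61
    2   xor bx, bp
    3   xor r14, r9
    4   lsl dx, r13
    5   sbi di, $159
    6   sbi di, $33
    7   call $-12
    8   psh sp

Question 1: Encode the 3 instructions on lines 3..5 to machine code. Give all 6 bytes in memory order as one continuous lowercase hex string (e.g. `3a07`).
line 3 (xor): pack op=0xf:4|rd=14:4|rs=9:4|pad=0:4 = 0xfe90; big→ fe 90
line 4 (lsl): pack op=0x4:4|rd=3:4|rs=13:4|pad=0:4 = 0x43d0; big→ 43 d0
line 5 (sbi): pack op=0xa:4|rd=5:4|imm=159:8 = 0xa59f; big→ a5 9f

fe9043d0a59f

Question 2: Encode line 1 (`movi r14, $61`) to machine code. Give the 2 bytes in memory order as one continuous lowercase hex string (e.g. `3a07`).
9e3d

line 1 (movi): pack op=0x9:4|rd=14:4|imm=61:8 = 0x9e3d; big→ 9e 3d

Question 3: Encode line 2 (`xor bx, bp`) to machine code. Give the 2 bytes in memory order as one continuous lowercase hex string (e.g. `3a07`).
2. xor fields op=0xf:4|rd=1:4|rs=6:4|pad=0:4 → word f160h → f1 60

f160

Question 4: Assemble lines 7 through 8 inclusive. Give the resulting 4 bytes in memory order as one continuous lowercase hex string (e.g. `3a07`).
7ff4b700

line 7 (call): pack op=0x7:4|imm=-12:12 = 0x7ff4; big→ 7f f4
line 8 (psh): pack op=0xb:4|rd=7:4|pad=0:8 = 0xb700; big→ b7 00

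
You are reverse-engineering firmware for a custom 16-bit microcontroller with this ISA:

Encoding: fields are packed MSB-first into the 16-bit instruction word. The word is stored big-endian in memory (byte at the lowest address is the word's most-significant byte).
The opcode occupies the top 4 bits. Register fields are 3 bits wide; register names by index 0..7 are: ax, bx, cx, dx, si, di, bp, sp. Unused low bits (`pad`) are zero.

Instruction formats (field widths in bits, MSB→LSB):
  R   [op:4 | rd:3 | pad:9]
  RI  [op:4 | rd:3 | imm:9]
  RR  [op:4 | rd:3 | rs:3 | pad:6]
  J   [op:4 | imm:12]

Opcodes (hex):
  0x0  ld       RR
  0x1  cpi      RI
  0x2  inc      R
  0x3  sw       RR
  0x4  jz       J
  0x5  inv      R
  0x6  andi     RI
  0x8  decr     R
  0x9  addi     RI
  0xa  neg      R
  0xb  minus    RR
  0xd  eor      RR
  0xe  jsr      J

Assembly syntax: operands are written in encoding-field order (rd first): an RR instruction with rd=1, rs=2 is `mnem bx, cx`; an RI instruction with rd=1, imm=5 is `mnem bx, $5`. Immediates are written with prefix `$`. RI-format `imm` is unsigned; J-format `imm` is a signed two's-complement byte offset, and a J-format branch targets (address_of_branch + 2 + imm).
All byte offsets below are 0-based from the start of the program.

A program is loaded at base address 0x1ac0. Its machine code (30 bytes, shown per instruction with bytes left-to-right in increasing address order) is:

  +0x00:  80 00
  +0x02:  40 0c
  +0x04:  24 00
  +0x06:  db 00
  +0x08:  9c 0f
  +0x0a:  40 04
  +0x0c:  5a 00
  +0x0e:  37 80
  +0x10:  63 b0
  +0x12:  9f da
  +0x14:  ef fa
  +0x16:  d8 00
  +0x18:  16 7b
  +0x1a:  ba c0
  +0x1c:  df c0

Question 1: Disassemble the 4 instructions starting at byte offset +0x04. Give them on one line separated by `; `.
inc cx; eor di, si; addi bp, $15; jz $4

[04] 24 00 → 0x2400
  top 4b → 0x2 → inc [R]
  rd: (w>>9)&0x7=0x2 → cx
[06] db 00 → 0xdb00
  top 4b → 0xd → eor [RR]
  rd: (w>>9)&0x7=0x5 → di
  rs: (w>>6)&0x7=0x4 → si
[08] 9c 0f → 0x9c0f
  top 4b → 0x9 → addi [RI]
  rd: (w>>9)&0x7=0x6 → bp
  imm: (w>>0)&0x1ff=0xf → $15
[0a] 40 04 → 0x4004
  top 4b → 0x4 → jz [J]
  imm: (w>>0)&0xfff=0x4 → $4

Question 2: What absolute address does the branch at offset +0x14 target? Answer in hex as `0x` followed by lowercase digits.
0x1ad0

[14] ef fa → 0xeffa
  op=0xeffa>>12=0xe ⇒ jsr (J)
  imm: (w>>0)&0xfff=0xffa (s12→-6) → $-6
  target = base 0x1ac0 + off 0x14 + 2 + imm -6 = 0x1ad0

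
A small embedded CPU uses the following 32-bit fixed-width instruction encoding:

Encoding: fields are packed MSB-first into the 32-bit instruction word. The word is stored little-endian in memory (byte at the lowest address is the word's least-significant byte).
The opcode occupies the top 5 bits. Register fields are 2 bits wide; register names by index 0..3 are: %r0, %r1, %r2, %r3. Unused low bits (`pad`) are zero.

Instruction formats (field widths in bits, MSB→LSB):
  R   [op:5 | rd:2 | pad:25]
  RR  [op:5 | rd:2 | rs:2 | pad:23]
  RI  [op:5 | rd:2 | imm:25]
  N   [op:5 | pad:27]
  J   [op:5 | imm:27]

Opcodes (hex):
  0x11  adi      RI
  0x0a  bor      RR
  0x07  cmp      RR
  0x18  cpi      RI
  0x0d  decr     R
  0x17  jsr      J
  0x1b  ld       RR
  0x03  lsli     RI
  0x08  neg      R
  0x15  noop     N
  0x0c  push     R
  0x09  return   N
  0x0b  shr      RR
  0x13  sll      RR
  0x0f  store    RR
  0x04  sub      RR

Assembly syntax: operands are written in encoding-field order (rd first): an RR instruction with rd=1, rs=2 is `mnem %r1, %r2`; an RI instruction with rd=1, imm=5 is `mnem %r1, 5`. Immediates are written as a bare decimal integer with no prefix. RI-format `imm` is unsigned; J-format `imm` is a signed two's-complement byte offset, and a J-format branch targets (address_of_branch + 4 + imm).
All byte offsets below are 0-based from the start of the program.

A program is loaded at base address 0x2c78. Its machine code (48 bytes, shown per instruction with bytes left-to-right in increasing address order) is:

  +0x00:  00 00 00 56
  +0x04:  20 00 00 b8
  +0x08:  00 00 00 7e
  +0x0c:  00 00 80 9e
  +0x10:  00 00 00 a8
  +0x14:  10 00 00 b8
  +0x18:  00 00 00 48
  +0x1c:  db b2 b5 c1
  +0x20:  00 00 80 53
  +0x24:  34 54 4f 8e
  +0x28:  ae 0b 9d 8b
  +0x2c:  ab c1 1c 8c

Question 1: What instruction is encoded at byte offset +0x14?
jsr 16

+0x14: 10 00 00 b8 ⇒ word 0xb8000010 (little)
  opcode bits[31:27]=0x17: jsr/J
  imm: (w>>0)&0x7ffffff=0x10 → 16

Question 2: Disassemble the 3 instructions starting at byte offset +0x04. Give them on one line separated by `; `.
jsr 32; store %r3, %r0; sll %r3, %r1

+0x04: 20 00 00 b8 ⇒ word 0xb8000020 (little)
  opcode bits[31:27]=0x17: jsr/J
  imm: (w>>0)&0x7ffffff=0x20 → 32
+0x08: 00 00 00 7e ⇒ word 0x7e000000 (little)
  opcode bits[31:27]=0xf: store/RR
  rd: (w>>25)&0x3=0x3 → %r3
  rs: (w>>23)&0x3=0x0 → %r0
+0x0c: 00 00 80 9e ⇒ word 0x9e800000 (little)
  opcode bits[31:27]=0x13: sll/RR
  rd: (w>>25)&0x3=0x3 → %r3
  rs: (w>>23)&0x3=0x1 → %r1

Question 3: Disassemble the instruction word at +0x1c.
off 0x1c: read db b2 b5 c1 as little → 0xc1b5b2db
  opcode bits[31:27]=0x18: cpi/RI
  rd@[26:25]=0x0 ⇒ %r0
  imm@[24:0]=0x1b5b2db ⇒ 28685019

cpi %r0, 28685019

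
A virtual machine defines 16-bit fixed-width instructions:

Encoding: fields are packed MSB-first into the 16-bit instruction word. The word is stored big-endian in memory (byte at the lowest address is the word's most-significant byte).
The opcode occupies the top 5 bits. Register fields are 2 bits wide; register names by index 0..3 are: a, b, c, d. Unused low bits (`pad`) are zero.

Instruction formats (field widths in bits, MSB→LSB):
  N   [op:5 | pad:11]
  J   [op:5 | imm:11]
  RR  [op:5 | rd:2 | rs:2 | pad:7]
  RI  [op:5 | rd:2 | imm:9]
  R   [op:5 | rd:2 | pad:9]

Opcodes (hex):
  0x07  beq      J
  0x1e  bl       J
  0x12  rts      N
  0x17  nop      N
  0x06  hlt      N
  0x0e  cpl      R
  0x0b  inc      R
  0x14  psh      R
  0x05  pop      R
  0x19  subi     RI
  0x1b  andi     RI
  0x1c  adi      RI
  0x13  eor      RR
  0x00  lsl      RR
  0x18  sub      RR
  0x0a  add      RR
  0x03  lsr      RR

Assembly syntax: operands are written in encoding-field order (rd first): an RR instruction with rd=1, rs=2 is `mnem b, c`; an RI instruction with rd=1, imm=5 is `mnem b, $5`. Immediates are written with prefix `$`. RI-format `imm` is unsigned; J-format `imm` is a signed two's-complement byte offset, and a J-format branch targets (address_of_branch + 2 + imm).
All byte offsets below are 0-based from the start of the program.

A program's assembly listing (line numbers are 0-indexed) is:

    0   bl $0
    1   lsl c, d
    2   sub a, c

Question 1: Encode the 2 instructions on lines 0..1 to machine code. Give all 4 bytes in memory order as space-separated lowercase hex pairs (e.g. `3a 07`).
f0 00 05 80

line 0 (bl): pack op=0x1e:5|imm=0:11 = 0xf000; big→ f0 00
line 1 (lsl): pack op=0x0:5|rd=2:2|rs=3:2|pad=0:7 = 0x0580; big→ 05 80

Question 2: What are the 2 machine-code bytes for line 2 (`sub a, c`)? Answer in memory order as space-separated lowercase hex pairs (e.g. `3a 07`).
c1 00

line 2 (sub): pack op=0x18:5|rd=0:2|rs=2:2|pad=0:7 = 0xc100; big→ c1 00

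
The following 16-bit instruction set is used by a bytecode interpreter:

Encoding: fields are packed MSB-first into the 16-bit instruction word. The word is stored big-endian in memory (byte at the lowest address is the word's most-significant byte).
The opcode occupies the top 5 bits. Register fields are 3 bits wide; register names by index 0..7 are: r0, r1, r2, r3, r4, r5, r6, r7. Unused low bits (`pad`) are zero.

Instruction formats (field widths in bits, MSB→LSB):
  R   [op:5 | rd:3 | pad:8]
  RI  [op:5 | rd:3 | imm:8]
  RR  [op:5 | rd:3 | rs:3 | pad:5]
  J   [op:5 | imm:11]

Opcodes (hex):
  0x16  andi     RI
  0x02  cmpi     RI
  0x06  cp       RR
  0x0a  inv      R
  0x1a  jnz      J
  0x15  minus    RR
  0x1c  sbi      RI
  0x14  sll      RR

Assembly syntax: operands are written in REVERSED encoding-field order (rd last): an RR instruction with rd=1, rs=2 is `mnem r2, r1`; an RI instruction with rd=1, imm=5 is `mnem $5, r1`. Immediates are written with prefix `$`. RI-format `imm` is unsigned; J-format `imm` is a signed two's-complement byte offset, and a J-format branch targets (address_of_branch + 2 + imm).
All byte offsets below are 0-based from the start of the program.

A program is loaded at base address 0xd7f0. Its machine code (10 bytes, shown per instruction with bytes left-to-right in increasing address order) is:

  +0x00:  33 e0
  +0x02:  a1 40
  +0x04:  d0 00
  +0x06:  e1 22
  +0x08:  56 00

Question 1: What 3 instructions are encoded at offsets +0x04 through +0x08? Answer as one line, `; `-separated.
@+04  big-endian(d0 00) = 0xd000
  op=0xd000>>11=0x1a ⇒ jnz (J)
  imm@[10:0]=0x0 ⇒ $0
@+06  big-endian(e1 22) = 0xe122
  op=0xe122>>11=0x1c ⇒ sbi (RI)
  rd@[10:8]=0x1 ⇒ r1
  imm@[7:0]=0x22 ⇒ $34
@+08  big-endian(56 00) = 0x5600
  op=0x5600>>11=0xa ⇒ inv (R)
  rd@[10:8]=0x6 ⇒ r6

jnz $0; sbi $34, r1; inv r6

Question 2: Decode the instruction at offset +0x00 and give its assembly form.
@+00  big-endian(33 e0) = 0x33e0
  op=0x33e0>>11=0x6 ⇒ cp (RR)
  rd@[10:8]=0x3 ⇒ r3
  rs@[7:5]=0x7 ⇒ r7

cp r7, r3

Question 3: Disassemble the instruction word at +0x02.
sll r2, r1

[02] a1 40 → 0xa140
  opcode bits[15:11]=0x14: sll/RR
  rd@[10:8]=0x1 ⇒ r1
  rs@[7:5]=0x2 ⇒ r2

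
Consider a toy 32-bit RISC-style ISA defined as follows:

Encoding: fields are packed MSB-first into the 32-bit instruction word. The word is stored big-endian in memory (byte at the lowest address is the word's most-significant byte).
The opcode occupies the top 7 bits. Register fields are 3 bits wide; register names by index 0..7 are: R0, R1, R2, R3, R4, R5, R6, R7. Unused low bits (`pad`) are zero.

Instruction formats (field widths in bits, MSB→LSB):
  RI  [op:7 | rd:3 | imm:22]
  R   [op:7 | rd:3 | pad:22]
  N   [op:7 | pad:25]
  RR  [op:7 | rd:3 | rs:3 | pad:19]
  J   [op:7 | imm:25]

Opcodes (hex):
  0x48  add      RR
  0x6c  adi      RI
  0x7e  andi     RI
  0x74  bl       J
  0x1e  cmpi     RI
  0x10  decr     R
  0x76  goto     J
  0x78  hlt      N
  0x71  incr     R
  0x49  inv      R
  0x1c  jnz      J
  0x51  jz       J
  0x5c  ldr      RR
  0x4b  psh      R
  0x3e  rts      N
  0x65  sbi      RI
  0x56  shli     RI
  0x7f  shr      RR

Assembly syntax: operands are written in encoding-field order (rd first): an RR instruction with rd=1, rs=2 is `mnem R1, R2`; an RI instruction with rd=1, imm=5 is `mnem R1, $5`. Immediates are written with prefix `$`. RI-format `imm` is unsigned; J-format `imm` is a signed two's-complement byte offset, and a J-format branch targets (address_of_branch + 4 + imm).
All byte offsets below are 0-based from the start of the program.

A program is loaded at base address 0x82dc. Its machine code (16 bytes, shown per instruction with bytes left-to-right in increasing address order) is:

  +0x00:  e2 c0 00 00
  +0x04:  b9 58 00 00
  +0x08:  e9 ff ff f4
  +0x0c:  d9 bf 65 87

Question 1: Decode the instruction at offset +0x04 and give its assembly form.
@+04  big-endian(b9 58 00 00) = 0xb9580000
  opcode bits[31:25]=0x5c: ldr/RR
  rd: (w>>22)&0x7=0x5 → R5
  rs: (w>>19)&0x7=0x3 → R3

ldr R5, R3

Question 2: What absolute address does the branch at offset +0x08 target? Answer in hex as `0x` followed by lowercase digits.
0x82dc

@+08  big-endian(e9 ff ff f4) = 0xe9fffff4
  opcode bits[31:25]=0x74: bl/J
  imm@[24:0]=0x1fffff4 (s25→-12) ⇒ $-12
  target = base 0x82dc + off 0x08 + 4 + imm -12 = 0x82dc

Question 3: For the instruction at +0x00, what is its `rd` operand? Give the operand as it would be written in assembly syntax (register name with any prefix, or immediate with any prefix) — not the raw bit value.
@+00  big-endian(e2 c0 00 00) = 0xe2c00000
  top 7b → 0x71 → incr [R]
  rd@[24:22]=0x3 ⇒ R3

R3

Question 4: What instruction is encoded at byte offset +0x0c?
+0x0c: d9 bf 65 87 ⇒ word 0xd9bf6587 (big)
  top 7b → 0x6c → adi [RI]
  rd: (w>>22)&0x7=0x6 → R6
  imm: (w>>0)&0x3fffff=0x3f6587 → $4154759

adi R6, $4154759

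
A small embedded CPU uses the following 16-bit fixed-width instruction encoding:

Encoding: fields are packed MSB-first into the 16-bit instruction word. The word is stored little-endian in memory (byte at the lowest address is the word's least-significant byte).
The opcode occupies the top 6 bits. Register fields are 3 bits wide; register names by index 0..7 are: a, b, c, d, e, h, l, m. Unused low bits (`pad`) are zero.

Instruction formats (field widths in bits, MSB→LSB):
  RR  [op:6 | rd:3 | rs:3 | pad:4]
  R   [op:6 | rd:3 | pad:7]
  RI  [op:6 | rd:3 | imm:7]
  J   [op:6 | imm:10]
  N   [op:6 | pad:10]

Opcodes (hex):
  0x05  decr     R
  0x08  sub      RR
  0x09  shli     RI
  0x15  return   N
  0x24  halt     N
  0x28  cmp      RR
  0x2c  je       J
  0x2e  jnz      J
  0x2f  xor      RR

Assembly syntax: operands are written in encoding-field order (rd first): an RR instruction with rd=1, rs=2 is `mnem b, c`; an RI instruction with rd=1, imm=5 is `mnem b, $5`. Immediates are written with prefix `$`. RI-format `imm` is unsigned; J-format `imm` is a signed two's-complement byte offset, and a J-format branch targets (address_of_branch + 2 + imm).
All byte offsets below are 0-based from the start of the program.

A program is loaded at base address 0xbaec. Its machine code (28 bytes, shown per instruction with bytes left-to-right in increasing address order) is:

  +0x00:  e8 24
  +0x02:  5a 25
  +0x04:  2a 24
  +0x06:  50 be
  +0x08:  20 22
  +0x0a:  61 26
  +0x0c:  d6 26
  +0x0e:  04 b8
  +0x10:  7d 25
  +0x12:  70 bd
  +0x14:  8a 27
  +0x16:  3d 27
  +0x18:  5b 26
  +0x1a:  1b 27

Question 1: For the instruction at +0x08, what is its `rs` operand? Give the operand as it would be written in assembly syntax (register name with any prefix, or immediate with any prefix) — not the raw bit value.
+0x08: 20 22 ⇒ word 0x2220 (little)
  top 6b → 0x8 → sub [RR]
  [9:7] rd=4 = e
  [6:4] rs=2 = c

c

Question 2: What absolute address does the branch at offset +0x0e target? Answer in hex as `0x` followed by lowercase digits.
0xbb00

off 0x0e: read 04 b8 as little → 0xb804
  top 6b → 0x2e → jnz [J]
  imm: (w>>0)&0x3ff=0x4 → $4
  target = base 0xbaec + off 0x0e + 2 + imm 4 = 0xbb00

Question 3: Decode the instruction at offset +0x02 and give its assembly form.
off 0x02: read 5a 25 as little → 0x255a
  top 6b → 0x9 → shli [RI]
  rd@[9:7]=0x2 ⇒ c
  imm@[6:0]=0x5a ⇒ $90

shli c, $90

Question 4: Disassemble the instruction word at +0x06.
xor e, h

off 0x06: read 50 be as little → 0xbe50
  opcode bits[15:10]=0x2f: xor/RR
  rd@[9:7]=0x4 ⇒ e
  rs@[6:4]=0x5 ⇒ h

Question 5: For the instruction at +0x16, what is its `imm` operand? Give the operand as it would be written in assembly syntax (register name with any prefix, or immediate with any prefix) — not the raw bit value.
+0x16: 3d 27 ⇒ word 0x273d (little)
  top 6b → 0x9 → shli [RI]
  rd@[9:7]=0x6 ⇒ l
  imm@[6:0]=0x3d ⇒ $61

$61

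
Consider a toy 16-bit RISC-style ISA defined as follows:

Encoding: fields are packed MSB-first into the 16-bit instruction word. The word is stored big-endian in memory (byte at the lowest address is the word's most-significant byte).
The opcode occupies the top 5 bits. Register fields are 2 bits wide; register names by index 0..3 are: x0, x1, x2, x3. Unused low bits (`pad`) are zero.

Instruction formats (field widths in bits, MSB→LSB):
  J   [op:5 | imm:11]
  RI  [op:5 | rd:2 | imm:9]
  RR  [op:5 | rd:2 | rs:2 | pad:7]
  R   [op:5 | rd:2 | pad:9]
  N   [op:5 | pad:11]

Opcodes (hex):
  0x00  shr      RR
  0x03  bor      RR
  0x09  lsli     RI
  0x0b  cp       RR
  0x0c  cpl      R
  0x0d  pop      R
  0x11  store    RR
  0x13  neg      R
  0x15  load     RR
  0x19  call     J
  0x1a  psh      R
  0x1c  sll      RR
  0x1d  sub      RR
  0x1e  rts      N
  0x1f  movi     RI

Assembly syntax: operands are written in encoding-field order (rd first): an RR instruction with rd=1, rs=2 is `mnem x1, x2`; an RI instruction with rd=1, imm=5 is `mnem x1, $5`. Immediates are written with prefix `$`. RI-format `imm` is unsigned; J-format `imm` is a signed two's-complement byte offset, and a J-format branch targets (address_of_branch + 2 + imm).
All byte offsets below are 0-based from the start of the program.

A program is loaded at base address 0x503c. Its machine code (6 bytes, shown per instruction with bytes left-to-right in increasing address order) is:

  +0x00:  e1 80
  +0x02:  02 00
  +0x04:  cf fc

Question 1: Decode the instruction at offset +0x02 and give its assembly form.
shr x1, x0

@+02  big-endian(02 00) = 0x0200
  op=0x0200>>11=0x0 ⇒ shr (RR)
  rd: (w>>9)&0x3=0x1 → x1
  rs: (w>>7)&0x3=0x0 → x0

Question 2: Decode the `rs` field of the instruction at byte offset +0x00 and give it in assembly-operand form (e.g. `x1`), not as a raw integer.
[00] e1 80 → 0xe180
  op=0xe180>>11=0x1c ⇒ sll (RR)
  [10:9] rd=0 = x0
  [8:7] rs=3 = x3

x3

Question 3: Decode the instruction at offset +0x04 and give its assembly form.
[04] cf fc → 0xcffc
  opcode bits[15:11]=0x19: call/J
  [10:0] imm=2044 (s11→-4) = $-4

call $-4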